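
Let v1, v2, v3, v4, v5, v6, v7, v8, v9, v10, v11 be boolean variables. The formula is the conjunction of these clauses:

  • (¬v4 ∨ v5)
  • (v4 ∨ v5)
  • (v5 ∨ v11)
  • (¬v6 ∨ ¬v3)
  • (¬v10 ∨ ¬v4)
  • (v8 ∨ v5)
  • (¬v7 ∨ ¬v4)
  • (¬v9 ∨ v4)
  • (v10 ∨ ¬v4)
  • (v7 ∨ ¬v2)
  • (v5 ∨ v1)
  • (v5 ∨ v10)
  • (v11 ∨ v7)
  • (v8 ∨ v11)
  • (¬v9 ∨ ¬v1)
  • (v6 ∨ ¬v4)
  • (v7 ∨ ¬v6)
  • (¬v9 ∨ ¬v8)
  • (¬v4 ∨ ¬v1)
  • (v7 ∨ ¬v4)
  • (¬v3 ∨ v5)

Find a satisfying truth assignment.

v1=T, v2=T, v3=T, v4=F, v5=T, v6=F, v7=T, v8=T, v9=F, v10=T, v11=F

Check each clause:
  1. (¬v4 ∨ v5) — ¬v4 is true.
  2. (v5 ∨ v4) — v5 is true.
  3. (v11 ∨ v5) — v5 is true.
  4. (¬v6 ∨ ¬v3) — ¬v6 is true.
  5. (¬v4 ∨ ¬v10) — ¬v4 is true.
  6. (v8 ∨ v5) — v8 is true.
  7. (¬v7 ∨ ¬v4) — ¬v4 is true.
  8. (v4 ∨ ¬v9) — ¬v9 is true.
  9. (¬v4 ∨ v10) — v10 is true.
  10. (v7 ∨ ¬v2) — v7 is true.
  11. (v1 ∨ v5) — v1 is true.
  12. (v10 ∨ v5) — v10 is true.
  13. (v11 ∨ v7) — v7 is true.
  14. (v11 ∨ v8) — v8 is true.
  15. (¬v1 ∨ ¬v9) — ¬v9 is true.
  16. (v6 ∨ ¬v4) — ¬v4 is true.
  17. (¬v6 ∨ v7) — ¬v6 is true.
  18. (¬v8 ∨ ¬v9) — ¬v9 is true.
  19. (¬v1 ∨ ¬v4) — ¬v4 is true.
  20. (v7 ∨ ¬v4) — ¬v4 is true.
  21. (v5 ∨ ¬v3) — v5 is true.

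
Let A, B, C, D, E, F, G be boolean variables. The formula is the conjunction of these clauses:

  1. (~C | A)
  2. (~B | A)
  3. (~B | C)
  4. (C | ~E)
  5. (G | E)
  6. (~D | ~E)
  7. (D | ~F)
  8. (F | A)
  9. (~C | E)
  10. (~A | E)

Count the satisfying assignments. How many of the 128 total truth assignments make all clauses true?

5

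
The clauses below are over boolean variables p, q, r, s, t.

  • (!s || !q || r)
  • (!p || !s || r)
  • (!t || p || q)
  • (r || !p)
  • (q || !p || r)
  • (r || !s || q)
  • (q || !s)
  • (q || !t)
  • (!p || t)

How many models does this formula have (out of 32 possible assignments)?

Split on q, then p.
  q=T, p=T: remaining (r,s,t) ∈ {(T,F,T); (T,T,T)} — 2.
  q=T, p=F: t free; 3 ways for (r,s) × 2^1 = 6.
  q=F, p=T: a clause becomes empty — 0.
  q=F, p=F: remaining (r,s,t) ∈ {(F,F,F); (T,F,F)} — 2.
Total: 2 + 6 + 0 + 2 = 10.

10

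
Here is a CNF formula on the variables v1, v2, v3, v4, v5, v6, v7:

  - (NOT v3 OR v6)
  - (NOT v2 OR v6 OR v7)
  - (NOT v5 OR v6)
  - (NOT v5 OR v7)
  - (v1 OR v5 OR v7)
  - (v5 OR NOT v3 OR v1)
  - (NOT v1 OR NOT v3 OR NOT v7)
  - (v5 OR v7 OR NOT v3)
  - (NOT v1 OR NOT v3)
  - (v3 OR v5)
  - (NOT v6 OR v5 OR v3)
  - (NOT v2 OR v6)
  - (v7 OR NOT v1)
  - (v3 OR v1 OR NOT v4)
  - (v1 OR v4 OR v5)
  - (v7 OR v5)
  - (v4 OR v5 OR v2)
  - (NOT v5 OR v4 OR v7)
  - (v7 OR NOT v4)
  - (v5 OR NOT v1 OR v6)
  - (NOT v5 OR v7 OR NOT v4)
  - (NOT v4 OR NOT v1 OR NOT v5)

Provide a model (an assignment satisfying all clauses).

v1=F, v2=T, v3=F, v4=F, v5=T, v6=T, v7=T

Try v1 = False.
Set v2 = True and propagate.
  then v6 is forced to True.
Set v3 = False and propagate.
  then v5 is forced to True.
  then v7 is forced to True.
  then v4 is forced to False.
Every clause has at least one true literal under this assignment.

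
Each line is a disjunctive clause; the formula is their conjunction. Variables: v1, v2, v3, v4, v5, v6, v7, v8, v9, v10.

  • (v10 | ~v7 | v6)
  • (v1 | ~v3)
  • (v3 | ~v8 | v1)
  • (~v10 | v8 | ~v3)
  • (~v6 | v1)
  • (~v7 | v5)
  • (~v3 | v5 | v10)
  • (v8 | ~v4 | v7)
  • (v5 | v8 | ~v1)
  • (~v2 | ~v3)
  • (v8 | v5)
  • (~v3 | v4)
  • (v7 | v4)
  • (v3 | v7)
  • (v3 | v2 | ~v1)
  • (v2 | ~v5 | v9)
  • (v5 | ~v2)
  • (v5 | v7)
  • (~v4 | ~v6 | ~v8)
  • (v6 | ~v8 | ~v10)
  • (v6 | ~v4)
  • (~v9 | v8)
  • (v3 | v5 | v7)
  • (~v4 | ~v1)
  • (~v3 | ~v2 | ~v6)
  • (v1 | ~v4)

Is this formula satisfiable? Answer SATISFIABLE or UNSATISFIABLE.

SATISFIABLE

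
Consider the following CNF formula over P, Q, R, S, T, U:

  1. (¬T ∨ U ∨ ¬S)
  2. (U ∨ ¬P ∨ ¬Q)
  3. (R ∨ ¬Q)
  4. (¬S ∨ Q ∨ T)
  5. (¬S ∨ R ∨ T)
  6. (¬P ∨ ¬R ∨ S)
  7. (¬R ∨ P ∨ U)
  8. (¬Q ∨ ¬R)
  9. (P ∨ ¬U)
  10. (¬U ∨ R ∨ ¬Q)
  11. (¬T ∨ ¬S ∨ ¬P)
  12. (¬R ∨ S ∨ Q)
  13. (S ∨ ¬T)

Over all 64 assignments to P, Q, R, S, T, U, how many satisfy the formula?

The models are:
  P=0 Q=0 R=0 S=0 T=0 U=0
  P=1 Q=0 R=0 S=0 T=0 U=0
  P=1 Q=0 R=0 S=0 T=0 U=1
Count: 3.

3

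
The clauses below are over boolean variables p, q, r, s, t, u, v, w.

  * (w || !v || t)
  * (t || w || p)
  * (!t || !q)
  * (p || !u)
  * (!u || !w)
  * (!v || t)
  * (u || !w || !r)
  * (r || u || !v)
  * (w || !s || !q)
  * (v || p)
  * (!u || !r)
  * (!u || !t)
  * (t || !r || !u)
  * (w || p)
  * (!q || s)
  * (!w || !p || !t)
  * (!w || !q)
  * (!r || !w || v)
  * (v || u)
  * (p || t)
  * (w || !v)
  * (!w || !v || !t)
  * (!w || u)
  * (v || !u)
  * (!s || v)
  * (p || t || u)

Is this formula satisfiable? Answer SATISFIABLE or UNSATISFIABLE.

UNSATISFIABLE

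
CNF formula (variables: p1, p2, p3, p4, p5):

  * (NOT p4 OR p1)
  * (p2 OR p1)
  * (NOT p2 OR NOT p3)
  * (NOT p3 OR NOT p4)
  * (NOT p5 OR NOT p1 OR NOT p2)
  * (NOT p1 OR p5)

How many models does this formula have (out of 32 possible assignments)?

5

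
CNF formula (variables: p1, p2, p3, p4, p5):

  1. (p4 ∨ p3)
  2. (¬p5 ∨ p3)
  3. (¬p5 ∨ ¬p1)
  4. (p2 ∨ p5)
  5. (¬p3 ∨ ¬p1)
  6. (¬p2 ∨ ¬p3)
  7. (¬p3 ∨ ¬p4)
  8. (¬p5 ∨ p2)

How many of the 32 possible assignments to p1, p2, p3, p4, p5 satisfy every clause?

2

Satisfying assignments:
  p1=0 p2=1 p3=0 p4=1 p5=0
  p1=1 p2=1 p3=0 p4=1 p5=0
Count: 2.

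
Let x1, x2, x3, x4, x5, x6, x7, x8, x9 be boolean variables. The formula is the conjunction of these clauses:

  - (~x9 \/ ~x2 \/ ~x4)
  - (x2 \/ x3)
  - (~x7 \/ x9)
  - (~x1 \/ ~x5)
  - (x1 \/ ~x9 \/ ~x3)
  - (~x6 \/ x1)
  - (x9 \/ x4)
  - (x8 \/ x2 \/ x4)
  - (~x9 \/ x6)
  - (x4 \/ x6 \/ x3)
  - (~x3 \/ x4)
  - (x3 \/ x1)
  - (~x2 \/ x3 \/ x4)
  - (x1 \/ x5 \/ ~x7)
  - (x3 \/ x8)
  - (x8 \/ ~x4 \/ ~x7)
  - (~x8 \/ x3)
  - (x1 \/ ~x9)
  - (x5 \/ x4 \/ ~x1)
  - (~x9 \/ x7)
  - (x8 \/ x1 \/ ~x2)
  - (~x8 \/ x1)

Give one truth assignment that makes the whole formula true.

Set x1 = True and propagate.
  then x5 is forced to False.
  then x4 is forced to True.
Branch on x2: take x2 = True.
  then x9 is forced to False.
  then x7 is forced to False.
The remaining clauses are satisfied by x3 = True, x6 = False, x8 = False.
Every clause has at least one true literal under this assignment.

x1 = True  x2 = True  x3 = True  x4 = True  x5 = False  x6 = False  x7 = False  x8 = False  x9 = False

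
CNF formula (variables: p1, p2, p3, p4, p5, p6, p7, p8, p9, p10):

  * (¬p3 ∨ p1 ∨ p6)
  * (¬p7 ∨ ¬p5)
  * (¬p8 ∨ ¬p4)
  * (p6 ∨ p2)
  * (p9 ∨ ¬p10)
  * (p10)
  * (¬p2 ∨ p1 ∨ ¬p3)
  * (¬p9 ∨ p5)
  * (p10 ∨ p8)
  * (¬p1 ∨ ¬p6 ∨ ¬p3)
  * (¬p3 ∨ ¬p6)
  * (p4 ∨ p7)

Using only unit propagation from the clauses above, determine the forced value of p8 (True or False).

False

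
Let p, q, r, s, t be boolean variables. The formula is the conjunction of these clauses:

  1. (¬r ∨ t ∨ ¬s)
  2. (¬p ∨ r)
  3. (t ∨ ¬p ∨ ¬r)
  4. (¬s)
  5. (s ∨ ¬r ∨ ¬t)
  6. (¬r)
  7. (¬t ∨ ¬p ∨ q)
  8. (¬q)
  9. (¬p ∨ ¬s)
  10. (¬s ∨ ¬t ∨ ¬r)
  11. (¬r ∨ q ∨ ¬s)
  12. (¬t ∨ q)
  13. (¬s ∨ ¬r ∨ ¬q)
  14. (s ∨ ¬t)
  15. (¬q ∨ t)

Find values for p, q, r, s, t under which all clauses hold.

p=0, q=0, r=0, s=0, t=0

(¬s) is a unit clause, so s = False.
(¬r) is a unit clause, so r = False.
(¬p) is a unit clause, so p = False.
Unit propagation: (¬q) forces q = False.
Unit propagation: (¬t) forces t = False.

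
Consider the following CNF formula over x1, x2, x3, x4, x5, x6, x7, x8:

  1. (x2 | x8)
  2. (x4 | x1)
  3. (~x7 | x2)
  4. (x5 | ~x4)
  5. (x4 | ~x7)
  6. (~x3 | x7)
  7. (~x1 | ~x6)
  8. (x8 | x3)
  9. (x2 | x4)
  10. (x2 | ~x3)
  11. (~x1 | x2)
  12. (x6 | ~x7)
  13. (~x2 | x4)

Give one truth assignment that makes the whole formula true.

x1 = 0, x2 = 0, x3 = 0, x4 = 1, x5 = 1, x6 = 1, x7 = 0, x8 = 1

x5 occurs only positively in the remaining clauses — set x5 = True.
x8 occurs only positively in the remaining clauses — set x8 = True.
Try x1 = False.
  then x4 is forced to True.
Try x2 = False.
  then x7 is forced to False.
  then x3 is forced to False.
x6 is now unconstrained; take x6 = True.
Every clause has at least one true literal under this assignment.
Check each clause:
  1. (x2 | x8) — x8 is true.
  2. (x4 | x1) — x4 is true.
  3. (x2 | ~x7) — ~x7 is true.
  4. (x5 | ~x4) — x5 is true.
  5. (~x7 | x4) — ~x7 is true.
  6. (~x3 | x7) — ~x3 is true.
  7. (~x1 | ~x6) — ~x1 is true.
  8. (x3 | x8) — x8 is true.
  9. (x4 | x2) — x4 is true.
  10. (x2 | ~x3) — ~x3 is true.
  11. (x2 | ~x1) — ~x1 is true.
  12. (x6 | ~x7) — ~x7 is true.
  13. (x4 | ~x2) — x4 is true.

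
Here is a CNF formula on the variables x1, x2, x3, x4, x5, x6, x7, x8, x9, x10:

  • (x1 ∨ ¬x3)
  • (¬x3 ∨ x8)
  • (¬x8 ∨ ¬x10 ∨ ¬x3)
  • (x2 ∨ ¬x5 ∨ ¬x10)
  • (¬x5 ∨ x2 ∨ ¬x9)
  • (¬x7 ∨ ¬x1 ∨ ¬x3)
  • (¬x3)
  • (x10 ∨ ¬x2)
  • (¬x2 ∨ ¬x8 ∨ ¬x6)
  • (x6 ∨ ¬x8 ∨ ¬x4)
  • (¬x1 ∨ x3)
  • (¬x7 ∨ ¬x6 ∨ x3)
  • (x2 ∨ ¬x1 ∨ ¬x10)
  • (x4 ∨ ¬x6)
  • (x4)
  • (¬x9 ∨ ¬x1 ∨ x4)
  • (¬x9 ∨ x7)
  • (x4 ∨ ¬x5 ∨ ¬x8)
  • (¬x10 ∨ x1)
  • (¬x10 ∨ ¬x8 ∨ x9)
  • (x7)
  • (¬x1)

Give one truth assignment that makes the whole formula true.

x1=0, x2=0, x3=0, x4=1, x5=0, x6=0, x7=1, x8=0, x9=0, x10=0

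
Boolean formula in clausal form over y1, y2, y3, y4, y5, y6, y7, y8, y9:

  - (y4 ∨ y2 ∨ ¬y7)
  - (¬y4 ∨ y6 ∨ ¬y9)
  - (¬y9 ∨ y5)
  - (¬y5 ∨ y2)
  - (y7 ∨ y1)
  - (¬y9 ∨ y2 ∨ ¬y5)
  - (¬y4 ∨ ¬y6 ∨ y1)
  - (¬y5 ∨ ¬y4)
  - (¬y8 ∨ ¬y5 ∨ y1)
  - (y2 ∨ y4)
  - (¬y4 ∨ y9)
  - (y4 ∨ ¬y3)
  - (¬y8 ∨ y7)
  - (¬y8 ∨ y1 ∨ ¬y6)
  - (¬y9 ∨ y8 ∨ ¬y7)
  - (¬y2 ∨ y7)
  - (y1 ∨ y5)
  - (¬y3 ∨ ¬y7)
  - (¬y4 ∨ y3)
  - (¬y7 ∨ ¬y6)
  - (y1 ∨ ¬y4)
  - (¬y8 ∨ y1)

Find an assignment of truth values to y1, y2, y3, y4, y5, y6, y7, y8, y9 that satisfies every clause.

y1=0  y2=1  y3=0  y4=0  y5=1  y6=0  y7=1  y8=0  y9=0

Set y1 = False and propagate.
  then y7 is forced to True.
  then y5 is forced to True.
  then y2 is forced to True.
  then y4 is forced to False.
  then y8 is forced to False.
  then y3 is forced to False.
  then y9 is forced to False.
  then y6 is forced to False.
Every clause has at least one true literal under this assignment.
Check each clause:
  1. (¬y7 ∨ y4 ∨ y2) — y2 is true.
  2. (¬y4 ∨ ¬y9 ∨ y6) — ¬y4 is true.
  3. (¬y9 ∨ y5) — y5 is true.
  4. (y2 ∨ ¬y5) — y2 is true.
  5. (y7 ∨ y1) — y7 is true.
  6. (¬y9 ∨ y2 ∨ ¬y5) — y2 is true.
  7. (¬y4 ∨ ¬y6 ∨ y1) — ¬y6 is true.
  8. (¬y4 ∨ ¬y5) — ¬y4 is true.
  9. (¬y8 ∨ ¬y5 ∨ y1) — ¬y8 is true.
  10. (y4 ∨ y2) — y2 is true.
  11. (¬y4 ∨ y9) — ¬y4 is true.
  12. (¬y3 ∨ y4) — ¬y3 is true.
  13. (¬y8 ∨ y7) — ¬y8 is true.
  14. (¬y8 ∨ y1 ∨ ¬y6) — ¬y8 is true.
  15. (y8 ∨ ¬y7 ∨ ¬y9) — ¬y9 is true.
  16. (¬y2 ∨ y7) — y7 is true.
  17. (y5 ∨ y1) — y5 is true.
  18. (¬y7 ∨ ¬y3) — ¬y3 is true.
  19. (y3 ∨ ¬y4) — ¬y4 is true.
  20. (¬y6 ∨ ¬y7) — ¬y6 is true.
  21. (¬y4 ∨ y1) — ¬y4 is true.
  22. (¬y8 ∨ y1) — ¬y8 is true.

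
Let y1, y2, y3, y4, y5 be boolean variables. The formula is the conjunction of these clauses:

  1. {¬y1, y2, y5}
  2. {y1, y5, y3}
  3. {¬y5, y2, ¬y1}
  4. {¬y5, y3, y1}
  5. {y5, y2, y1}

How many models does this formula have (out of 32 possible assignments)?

14

Case analysis on y1 and y5:
  y1=T, y5=T: remaining (y2,y3,y4) ∈ {(T,F,F); (T,F,T); (T,T,F); (T,T,T)} — 4.
  y1=T, y5=F: remaining (y2,y3,y4) ∈ {(T,F,F); (T,F,T); (T,T,F); (T,T,T)} — 4.
  y1=F, y5=T: remaining (y2,y3,y4) ∈ {(F,T,F); (F,T,T); (T,T,F); (T,T,T)} — 4.
  y1=F, y5=F: remaining (y2,y3,y4) ∈ {(T,T,F); (T,T,T)} — 2.
Total: 4 + 4 + 4 + 2 = 14.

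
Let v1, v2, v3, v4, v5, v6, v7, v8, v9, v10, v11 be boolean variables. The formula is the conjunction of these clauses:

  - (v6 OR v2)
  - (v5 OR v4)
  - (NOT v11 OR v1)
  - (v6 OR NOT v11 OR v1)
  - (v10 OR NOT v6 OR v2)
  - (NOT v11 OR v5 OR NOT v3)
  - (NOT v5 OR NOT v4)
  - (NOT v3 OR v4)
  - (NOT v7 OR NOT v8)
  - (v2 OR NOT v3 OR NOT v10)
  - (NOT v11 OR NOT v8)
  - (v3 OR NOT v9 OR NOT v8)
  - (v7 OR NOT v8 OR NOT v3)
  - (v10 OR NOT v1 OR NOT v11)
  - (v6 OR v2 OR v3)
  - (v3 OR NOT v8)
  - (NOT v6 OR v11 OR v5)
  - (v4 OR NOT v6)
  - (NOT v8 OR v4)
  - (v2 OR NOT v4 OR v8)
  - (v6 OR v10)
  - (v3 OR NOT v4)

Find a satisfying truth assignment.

Pure literal: v2 appears only positively; assign v2 = True.
v9 occurs only negated in the remaining clauses — set v9 = False.
Try v1 = False.
  then v11 is forced to False.
For the remaining variables, v3 = False, v4 = False, v5 = True, v6 = False, v7 = True, v8 = False, v10 = True works.
Check each clause:
  1. (v6 OR v2) — v2 is true.
  2. (v4 OR v5) — v5 is true.
  3. (v1 OR NOT v11) — NOT v11 is true.
  4. (v6 OR v1 OR NOT v11) — NOT v11 is true.
  5. (v2 OR v10 OR NOT v6) — v2 is true.
  6. (v5 OR NOT v3 OR NOT v11) — NOT v11 is true.
  7. (NOT v4 OR NOT v5) — NOT v4 is true.
  8. (NOT v3 OR v4) — NOT v3 is true.
  9. (NOT v8 OR NOT v7) — NOT v8 is true.
  10. (NOT v3 OR NOT v10 OR v2) — v2 is true.
  11. (NOT v8 OR NOT v11) — NOT v8 is true.
  12. (v3 OR NOT v9 OR NOT v8) — NOT v8 is true.
  13. (NOT v8 OR NOT v3 OR v7) — NOT v8 is true.
  14. (NOT v11 OR NOT v1 OR v10) — v10 is true.
  15. (v2 OR v6 OR v3) — v2 is true.
  16. (NOT v8 OR v3) — NOT v8 is true.
  17. (v11 OR v5 OR NOT v6) — NOT v6 is true.
  18. (NOT v6 OR v4) — NOT v6 is true.
  19. (NOT v8 OR v4) — NOT v8 is true.
  20. (NOT v4 OR v8 OR v2) — v2 is true.
  21. (v10 OR v6) — v10 is true.
  22. (v3 OR NOT v4) — NOT v4 is true.

v1 = False  v2 = True  v3 = False  v4 = False  v5 = True  v6 = False  v7 = True  v8 = False  v9 = False  v10 = True  v11 = False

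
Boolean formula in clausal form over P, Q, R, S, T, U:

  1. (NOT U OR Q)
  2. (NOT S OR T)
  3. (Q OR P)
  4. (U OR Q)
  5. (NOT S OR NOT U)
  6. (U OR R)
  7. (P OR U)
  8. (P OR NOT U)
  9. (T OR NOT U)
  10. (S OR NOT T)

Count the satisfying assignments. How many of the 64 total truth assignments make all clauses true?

Satisfying assignments:
  P=T Q=T R=T S=F T=F U=F
  P=T Q=T R=T S=T T=T U=F
That's 2 in total.

2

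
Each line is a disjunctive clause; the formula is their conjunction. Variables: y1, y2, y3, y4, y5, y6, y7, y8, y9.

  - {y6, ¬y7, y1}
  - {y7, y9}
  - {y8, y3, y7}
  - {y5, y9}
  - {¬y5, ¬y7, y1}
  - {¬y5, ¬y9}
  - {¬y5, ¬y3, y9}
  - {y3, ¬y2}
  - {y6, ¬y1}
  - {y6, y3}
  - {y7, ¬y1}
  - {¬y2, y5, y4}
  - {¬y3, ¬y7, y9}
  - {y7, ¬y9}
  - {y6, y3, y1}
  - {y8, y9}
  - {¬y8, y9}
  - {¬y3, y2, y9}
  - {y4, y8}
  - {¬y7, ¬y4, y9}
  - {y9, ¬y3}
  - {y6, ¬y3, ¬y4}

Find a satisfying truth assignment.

y1 = True, y2 = False, y3 = True, y4 = True, y5 = False, y6 = True, y7 = True, y8 = False, y9 = True

Check each clause:
  1. {y1, y6, ¬y7} — y1 is true.
  2. {y7, y9} — y9 is true.
  3. {y3, y7, y8} — y3 is true.
  4. {y9, y5} — y9 is true.
  5. {¬y7, y1, ¬y5} — ¬y5 is true.
  6. {¬y9, ¬y5} — ¬y5 is true.
  7. {¬y3, y9, ¬y5} — y9 is true.
  8. {y3, ¬y2} — y3 is true.
  9. {y6, ¬y1} — y6 is true.
  10. {y3, y6} — y3 is true.
  11. {y7, ¬y1} — y7 is true.
  12. {y4, ¬y2, y5} — y4 is true.
  13. {¬y3, ¬y7, y9} — y9 is true.
  14. {y7, ¬y9} — y7 is true.
  15. {y3, y1, y6} — y1 is true.
  16. {y9, y8} — y9 is true.
  17. {¬y8, y9} — ¬y8 is true.
  18. {y2, ¬y3, y9} — y9 is true.
  19. {y8, y4} — y4 is true.
  20. {y9, ¬y7, ¬y4} — y9 is true.
  21. {y9, ¬y3} — y9 is true.
  22. {¬y3, ¬y4, y6} — y6 is true.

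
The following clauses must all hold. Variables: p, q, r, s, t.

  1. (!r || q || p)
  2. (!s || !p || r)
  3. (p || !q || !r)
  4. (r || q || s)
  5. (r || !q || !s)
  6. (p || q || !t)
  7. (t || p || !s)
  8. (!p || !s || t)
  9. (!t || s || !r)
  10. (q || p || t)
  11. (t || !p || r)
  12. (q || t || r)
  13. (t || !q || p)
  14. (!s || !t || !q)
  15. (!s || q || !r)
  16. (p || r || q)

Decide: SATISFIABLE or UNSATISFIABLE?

SATISFIABLE

Branch on p: take p = True.
The remaining clauses are satisfied by q = False, r = True, s = False, t = False.
Every clause has at least one true literal under this assignment.
So p = T, q = F, r = T, s = F, t = F is a satisfying assignment.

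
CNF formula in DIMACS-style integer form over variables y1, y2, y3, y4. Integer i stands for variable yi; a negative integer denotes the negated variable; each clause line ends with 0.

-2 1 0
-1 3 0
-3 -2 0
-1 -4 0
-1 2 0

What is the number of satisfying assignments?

4

Satisfying assignments:
  y1=F y2=F y3=F y4=F
  y1=F y2=F y3=F y4=T
  y1=F y2=F y3=T y4=F
  y1=F y2=F y3=T y4=T
That's 4 in total.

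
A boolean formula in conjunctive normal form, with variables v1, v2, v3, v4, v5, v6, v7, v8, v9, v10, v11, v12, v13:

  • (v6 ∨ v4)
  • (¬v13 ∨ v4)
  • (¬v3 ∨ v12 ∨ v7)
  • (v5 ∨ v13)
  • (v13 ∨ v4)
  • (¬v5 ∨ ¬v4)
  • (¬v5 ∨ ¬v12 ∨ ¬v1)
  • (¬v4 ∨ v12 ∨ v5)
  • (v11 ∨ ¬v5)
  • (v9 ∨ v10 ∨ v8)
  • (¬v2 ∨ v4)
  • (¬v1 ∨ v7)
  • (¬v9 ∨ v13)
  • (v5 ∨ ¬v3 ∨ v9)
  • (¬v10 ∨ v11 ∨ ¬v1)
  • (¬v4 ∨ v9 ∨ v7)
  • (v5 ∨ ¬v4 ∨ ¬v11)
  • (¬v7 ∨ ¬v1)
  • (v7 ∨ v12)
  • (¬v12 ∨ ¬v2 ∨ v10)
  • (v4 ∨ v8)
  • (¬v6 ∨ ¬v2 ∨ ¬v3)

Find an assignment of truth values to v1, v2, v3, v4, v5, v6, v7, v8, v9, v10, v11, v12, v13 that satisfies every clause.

v1 = F, v2 = F, v3 = T, v4 = T, v5 = F, v6 = T, v7 = T, v8 = F, v9 = T, v10 = T, v11 = F, v12 = T, v13 = T

v1 occurs only negated in the remaining clauses — set v1 = False.
v2 occurs only negated in the remaining clauses — set v2 = False.
Set v3 = True and propagate.
Try v4 = True.
  then v5 is forced to False.
  then v13 is forced to True.
  then v12 is forced to True.
  then v9 is forced to True.
  then v11 is forced to False.
v6, v7, v8, v10 are now unconstrained; take v6 = True, v7 = True, v8 = False, v10 = True.
Every clause has at least one true literal under this assignment.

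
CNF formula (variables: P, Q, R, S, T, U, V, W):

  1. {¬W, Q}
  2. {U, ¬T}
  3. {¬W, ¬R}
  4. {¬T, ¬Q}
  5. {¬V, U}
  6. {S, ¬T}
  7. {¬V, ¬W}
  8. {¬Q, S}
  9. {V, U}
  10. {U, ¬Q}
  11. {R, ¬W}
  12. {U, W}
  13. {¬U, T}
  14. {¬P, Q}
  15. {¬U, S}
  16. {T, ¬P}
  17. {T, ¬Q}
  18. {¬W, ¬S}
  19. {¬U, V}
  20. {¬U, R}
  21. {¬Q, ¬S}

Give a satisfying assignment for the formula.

P occurs only negated in the remaining clauses — set P = False.
Branch on Q: take Q = False.
  then W is forced to False.
  then U is forced to True.
  then T is forced to True.
  then S is forced to True.
  then V is forced to True.
  then R is forced to True.
Check each clause:
  1. {¬W, Q} — ¬W is true.
  2. {U, ¬T} — U is true.
  3. {¬W, ¬R} — ¬W is true.
  4. {¬T, ¬Q} — ¬Q is true.
  5. {U, ¬V} — U is true.
  6. {¬T, S} — S is true.
  7. {¬W, ¬V} — ¬W is true.
  8. {S, ¬Q} — S is true.
  9. {U, V} — U is true.
  10. {¬Q, U} — U is true.
  11. {¬W, R} — ¬W is true.
  12. {W, U} — U is true.
  13. {¬U, T} — T is true.
  14. {Q, ¬P} — ¬P is true.
  15. {¬U, S} — S is true.
  16. {¬P, T} — T is true.
  17. {¬Q, T} — T is true.
  18. {¬W, ¬S} — ¬W is true.
  19. {V, ¬U} — V is true.
  20. {¬U, R} — R is true.
  21. {¬S, ¬Q} — ¬Q is true.

P=0, Q=0, R=1, S=1, T=1, U=1, V=1, W=0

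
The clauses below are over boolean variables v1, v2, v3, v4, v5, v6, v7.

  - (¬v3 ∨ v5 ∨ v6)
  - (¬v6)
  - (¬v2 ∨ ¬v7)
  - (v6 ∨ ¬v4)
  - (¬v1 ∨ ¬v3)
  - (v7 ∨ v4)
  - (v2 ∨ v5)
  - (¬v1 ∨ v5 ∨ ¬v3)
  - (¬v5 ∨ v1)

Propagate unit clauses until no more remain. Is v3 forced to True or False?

(¬v6) stands alone — v6 = False.
(¬v4 ∨ v6): since v6 = False, the clause reduces to (¬v4). v4 = False.
(v4 ∨ v7): since v4 = False, the clause reduces to (v7). v7 = True.
In (¬v2 ∨ ¬v7), ¬v7 is now false; ¬v2 must hold, so v2 = False.
(v5 ∨ v2): since v2 = False, the clause reduces to (v5). v5 = True.
In (v1 ∨ ¬v5), ¬v5 is now false; v1 must hold, so v1 = True.
In (¬v3 ∨ ¬v1), ¬v1 is now false; ¬v3 must hold, so v3 = False.

False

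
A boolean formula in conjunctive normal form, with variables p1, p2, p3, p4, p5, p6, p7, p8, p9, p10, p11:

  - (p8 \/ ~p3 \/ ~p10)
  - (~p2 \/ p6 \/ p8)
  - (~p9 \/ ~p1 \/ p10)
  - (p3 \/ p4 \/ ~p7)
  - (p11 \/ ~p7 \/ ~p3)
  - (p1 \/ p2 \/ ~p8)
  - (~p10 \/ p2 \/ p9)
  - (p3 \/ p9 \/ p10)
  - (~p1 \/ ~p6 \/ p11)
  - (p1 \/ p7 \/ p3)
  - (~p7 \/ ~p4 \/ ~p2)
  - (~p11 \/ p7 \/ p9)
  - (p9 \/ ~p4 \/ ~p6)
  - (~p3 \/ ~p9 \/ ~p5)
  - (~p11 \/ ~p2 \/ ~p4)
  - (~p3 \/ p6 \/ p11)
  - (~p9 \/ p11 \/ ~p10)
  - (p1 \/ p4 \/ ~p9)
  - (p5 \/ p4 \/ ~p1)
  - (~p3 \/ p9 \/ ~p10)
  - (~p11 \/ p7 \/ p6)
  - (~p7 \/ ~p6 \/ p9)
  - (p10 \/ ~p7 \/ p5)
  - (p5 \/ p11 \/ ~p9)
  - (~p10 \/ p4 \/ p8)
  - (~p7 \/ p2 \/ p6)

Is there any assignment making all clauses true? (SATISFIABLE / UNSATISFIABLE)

SATISFIABLE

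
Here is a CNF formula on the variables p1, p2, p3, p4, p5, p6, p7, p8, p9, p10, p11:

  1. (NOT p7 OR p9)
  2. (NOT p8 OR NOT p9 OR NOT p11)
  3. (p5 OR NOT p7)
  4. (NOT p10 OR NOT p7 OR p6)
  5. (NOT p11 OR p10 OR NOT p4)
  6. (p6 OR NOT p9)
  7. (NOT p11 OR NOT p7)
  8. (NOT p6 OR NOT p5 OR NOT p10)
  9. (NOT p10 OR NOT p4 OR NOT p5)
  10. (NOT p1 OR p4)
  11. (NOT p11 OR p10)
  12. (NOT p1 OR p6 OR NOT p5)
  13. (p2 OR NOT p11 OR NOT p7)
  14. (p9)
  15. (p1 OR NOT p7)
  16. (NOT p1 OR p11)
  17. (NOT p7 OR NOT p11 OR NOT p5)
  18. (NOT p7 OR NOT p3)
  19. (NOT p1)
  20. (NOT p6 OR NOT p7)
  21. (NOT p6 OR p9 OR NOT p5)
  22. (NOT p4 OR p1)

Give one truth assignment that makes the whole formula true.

p1 = False, p2 = True, p3 = False, p4 = False, p5 = False, p6 = True, p7 = False, p8 = True, p9 = True, p10 = True, p11 = False

(p9) is a unit clause, so p9 = True.
(p6) is a unit clause, so p6 = True.
Unit propagation: (NOT p1) forces p1 = False.
(NOT p7) is a unit clause, so p7 = False.
(NOT p4) is a unit clause, so p4 = False.
p5 occurs only negated in the remaining clauses — set p5 = False.
p11 occurs only negated in the remaining clauses — set p11 = False.
p2, p3, p8, p10 are now unconstrained; take p2 = True, p3 = False, p8 = True, p10 = True.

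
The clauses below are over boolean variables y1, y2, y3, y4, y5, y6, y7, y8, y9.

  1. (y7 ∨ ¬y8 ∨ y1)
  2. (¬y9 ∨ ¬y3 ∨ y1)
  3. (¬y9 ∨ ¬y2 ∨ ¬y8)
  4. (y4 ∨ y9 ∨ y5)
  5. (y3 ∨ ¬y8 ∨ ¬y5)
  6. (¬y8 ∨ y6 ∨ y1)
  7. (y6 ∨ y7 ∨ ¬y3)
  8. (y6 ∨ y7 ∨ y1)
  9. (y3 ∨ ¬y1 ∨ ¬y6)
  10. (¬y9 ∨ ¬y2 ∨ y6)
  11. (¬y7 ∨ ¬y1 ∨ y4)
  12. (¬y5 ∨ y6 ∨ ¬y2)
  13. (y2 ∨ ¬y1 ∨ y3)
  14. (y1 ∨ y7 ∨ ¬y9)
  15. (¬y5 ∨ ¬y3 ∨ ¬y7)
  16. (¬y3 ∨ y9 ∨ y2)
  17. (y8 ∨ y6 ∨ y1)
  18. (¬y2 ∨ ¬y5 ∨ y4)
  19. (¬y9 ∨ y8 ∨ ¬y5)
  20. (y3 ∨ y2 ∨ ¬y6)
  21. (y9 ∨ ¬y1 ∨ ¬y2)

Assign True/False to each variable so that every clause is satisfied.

y1=1, y2=1, y3=1, y4=1, y5=0, y6=1, y7=0, y8=0, y9=1

Pure literal: y4 appears only positively; assign y4 = True.
Try y1 = True.
For the remaining variables, y2 = True, y3 = True, y5 = False, y6 = True, y7 = False, y8 = False, y9 = True works.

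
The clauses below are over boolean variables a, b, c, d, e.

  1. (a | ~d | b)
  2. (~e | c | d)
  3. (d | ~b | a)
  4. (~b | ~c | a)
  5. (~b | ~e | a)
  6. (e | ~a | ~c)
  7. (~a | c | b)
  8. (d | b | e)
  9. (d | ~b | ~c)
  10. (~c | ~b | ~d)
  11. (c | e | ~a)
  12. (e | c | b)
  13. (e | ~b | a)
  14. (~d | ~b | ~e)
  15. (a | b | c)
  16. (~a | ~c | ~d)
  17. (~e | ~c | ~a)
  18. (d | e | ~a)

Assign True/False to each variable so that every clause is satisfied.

a=F, b=F, c=T, d=F, e=T

Check each clause:
  1. (b | ~d | a) — ~d is true.
  2. (c | d | ~e) — c is true.
  3. (a | d | ~b) — ~b is true.
  4. (~b | ~c | a) — ~b is true.
  5. (~b | ~e | a) — ~b is true.
  6. (e | ~a | ~c) — e is true.
  7. (~a | b | c) — c is true.
  8. (e | d | b) — e is true.
  9. (d | ~b | ~c) — ~b is true.
  10. (~d | ~c | ~b) — ~d is true.
  11. (~a | e | c) — c is true.
  12. (e | b | c) — c is true.
  13. (a | e | ~b) — e is true.
  14. (~d | ~b | ~e) — ~d is true.
  15. (c | a | b) — c is true.
  16. (~d | ~c | ~a) — ~d is true.
  17. (~c | ~e | ~a) — ~a is true.
  18. (~a | e | d) — e is true.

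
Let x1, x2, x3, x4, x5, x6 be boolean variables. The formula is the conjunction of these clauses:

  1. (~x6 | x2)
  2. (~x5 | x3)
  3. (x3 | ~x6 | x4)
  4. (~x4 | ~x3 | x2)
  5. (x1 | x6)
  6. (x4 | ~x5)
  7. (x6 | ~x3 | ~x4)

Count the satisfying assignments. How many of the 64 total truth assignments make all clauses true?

14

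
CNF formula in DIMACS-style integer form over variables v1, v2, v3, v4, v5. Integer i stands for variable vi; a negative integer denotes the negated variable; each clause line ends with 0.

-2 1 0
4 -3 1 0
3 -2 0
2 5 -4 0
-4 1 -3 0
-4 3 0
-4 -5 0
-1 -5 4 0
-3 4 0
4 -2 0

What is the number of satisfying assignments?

The models are:
  v1=F v2=F v3=F v4=F v5=F
  v1=F v2=F v3=F v4=F v5=T
  v1=T v2=F v3=F v4=F v5=F
  v1=T v2=T v3=T v4=T v5=F
Count: 4.

4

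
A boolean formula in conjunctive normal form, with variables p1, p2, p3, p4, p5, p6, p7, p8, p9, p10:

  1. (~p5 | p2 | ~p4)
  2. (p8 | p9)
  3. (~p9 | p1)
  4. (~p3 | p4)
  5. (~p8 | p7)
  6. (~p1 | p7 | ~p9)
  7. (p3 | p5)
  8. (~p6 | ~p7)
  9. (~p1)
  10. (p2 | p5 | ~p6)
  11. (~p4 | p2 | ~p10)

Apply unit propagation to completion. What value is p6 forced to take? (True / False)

(~p1) is a unit clause: p1 = False.
(~p9 | p1) with p1 = False leaves only ~p9, so p9 = False.
(p8 | p9) with p9 = False leaves only p8, so p8 = True.
(p7 | ~p8) with p8 = True leaves only p7, so p7 = True.
(~p6 | ~p7): since p7 = True, the clause reduces to (~p6). p6 = False.

False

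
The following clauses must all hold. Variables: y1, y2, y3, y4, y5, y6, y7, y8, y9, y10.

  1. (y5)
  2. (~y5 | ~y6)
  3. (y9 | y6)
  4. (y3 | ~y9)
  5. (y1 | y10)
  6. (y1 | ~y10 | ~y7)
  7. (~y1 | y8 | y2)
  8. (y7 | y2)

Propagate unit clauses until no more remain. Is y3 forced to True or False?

True

Unit clause (y5) sets y5 = True.
(~y6 | ~y5): since y5 = True, the clause reduces to (~y6). y6 = False.
From (y6 | y9) and y6 = False: y9 = True.
(~y9 | y3): since y9 = True, the clause reduces to (y3). y3 = True.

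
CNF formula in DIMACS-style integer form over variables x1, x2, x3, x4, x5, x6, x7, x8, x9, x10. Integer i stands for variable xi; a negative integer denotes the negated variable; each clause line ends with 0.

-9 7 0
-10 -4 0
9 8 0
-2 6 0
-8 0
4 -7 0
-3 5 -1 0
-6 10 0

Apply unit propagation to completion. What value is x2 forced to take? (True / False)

(~x8) stands alone — x8 = False.
In (x8 | x9), x8 is now false; x9 must hold, so x9 = True.
From (x7 | ~x9) and x9 = True: x7 = True.
In (~x7 | x4), ~x7 is now false; x4 must hold, so x4 = True.
In (~x10 | ~x4), ~x4 is now false; ~x10 must hold, so x10 = False.
(~x6 | x10) with x10 = False leaves only ~x6, so x6 = False.
In (x6 | ~x2), x6 is now false; ~x2 must hold, so x2 = False.

False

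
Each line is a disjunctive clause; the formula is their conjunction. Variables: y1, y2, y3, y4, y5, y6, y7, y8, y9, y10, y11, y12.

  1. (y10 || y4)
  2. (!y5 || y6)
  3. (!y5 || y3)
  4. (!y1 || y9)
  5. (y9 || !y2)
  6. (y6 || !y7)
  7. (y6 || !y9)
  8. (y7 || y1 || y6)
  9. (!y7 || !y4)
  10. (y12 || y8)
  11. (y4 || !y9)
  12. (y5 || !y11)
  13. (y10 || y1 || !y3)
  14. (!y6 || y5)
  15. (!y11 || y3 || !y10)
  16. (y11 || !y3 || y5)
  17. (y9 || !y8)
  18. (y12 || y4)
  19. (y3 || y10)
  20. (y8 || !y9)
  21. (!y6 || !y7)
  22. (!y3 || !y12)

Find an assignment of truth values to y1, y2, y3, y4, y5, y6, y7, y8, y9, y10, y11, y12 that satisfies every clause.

Branch on y1: take y1 = False.
For the remaining variables, y2 = True, y3 = True, y4 = True, y5 = True, y6 = True, y7 = False, y8 = True, y9 = True, y10 = True, y11 = True, y12 = False works.

y1=F, y2=T, y3=T, y4=T, y5=T, y6=T, y7=F, y8=T, y9=T, y10=T, y11=T, y12=F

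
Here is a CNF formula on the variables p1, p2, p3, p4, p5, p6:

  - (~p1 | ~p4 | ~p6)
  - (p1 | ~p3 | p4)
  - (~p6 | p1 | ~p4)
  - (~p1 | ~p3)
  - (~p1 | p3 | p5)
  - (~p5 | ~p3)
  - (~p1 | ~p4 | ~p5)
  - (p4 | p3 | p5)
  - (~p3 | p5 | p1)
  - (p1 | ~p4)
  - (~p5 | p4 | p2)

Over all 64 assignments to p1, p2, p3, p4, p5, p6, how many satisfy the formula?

4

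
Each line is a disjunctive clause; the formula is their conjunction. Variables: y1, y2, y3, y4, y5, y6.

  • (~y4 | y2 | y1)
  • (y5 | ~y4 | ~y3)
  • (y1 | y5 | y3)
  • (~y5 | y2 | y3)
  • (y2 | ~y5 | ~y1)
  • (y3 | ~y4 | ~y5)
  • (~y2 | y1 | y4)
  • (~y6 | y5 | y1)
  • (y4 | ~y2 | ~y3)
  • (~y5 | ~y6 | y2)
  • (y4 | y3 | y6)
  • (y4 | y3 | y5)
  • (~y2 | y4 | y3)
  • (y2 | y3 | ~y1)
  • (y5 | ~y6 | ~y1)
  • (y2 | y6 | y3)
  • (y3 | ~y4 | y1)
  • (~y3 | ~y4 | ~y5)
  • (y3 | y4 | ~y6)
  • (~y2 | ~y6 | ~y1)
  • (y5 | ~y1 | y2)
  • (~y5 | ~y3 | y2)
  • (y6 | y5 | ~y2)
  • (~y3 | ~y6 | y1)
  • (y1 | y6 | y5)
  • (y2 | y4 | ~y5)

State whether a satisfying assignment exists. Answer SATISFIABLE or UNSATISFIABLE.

UNSATISFIABLE

y3 = True:
  y5 = True:
    propagation gives y4=False, y2=False; an empty clause results — contradiction.
  y5 = False:
    propagation gives y4=False, y2=False, y1=False, y6=False; an empty clause results — contradiction.
y3 = False:
  y2 = True:
    propagation gives y4=True, y5=False, y1=True, y6=False; an empty clause results — contradiction.
  y2 = False:
    propagation gives y5=False, y1=True; an empty clause results — contradiction.
Every branch closes, so no satisfying assignment exists.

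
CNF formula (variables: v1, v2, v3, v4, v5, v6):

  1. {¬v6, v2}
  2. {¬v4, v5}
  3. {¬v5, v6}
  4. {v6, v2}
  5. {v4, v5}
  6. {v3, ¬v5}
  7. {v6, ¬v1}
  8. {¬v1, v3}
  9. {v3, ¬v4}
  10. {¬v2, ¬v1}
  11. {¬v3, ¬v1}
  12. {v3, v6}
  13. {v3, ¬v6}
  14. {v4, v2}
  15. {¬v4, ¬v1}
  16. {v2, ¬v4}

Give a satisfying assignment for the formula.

v1 = F, v2 = T, v3 = T, v4 = F, v5 = T, v6 = T

v1 occurs only negated in the remaining clauses — set v1 = False.
Branch on v2: take v2 = True.
Branch on v3: take v3 = True.
Branch on v4: take v4 = False.
  then v5 is forced to True.
  then v6 is forced to True.
Every clause has at least one true literal under this assignment.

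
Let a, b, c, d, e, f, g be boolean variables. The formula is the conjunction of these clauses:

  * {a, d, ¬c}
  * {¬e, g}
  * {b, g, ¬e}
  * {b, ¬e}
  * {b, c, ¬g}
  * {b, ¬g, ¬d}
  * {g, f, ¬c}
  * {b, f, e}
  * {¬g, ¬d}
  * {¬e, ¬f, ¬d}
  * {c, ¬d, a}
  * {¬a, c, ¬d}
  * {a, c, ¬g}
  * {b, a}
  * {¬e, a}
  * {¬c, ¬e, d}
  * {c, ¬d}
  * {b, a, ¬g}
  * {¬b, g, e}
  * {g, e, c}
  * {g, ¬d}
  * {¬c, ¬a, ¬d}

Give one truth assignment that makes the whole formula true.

a = True, b = True, c = True, d = False, e = False, f = False, g = True

Set a = True and propagate.
For the remaining variables, b = True, c = True, d = False, e = False, f = False, g = True works.
Check each clause:
  1. {a, d, ¬c} — a is true.
  2. {g, ¬e} — ¬e is true.
  3. {¬e, g, b} — b is true.
  4. {b, ¬e} — b is true.
  5. {c, b, ¬g} — b is true.
  6. {b, ¬d, ¬g} — b is true.
  7. {g, ¬c, f} — g is true.
  8. {b, e, f} — b is true.
  9. {¬g, ¬d} — ¬d is true.
  10. {¬e, ¬f, ¬d} — ¬f is true.
  11. {¬d, c, a} — a is true.
  12. {¬a, ¬d, c} — c is true.
  13. {c, a, ¬g} — a is true.
  14. {b, a} — a is true.
  15. {a, ¬e} — a is true.
  16. {d, ¬c, ¬e} — ¬e is true.
  17. {¬d, c} — c is true.
  18. {a, b, ¬g} — a is true.
  19. {¬b, g, e} — g is true.
  20. {g, c, e} — c is true.
  21. {g, ¬d} — ¬d is true.
  22. {¬a, ¬c, ¬d} — ¬d is true.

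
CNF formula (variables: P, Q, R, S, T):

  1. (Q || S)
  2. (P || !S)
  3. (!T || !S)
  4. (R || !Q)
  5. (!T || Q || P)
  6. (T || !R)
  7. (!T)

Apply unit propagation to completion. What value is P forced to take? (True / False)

True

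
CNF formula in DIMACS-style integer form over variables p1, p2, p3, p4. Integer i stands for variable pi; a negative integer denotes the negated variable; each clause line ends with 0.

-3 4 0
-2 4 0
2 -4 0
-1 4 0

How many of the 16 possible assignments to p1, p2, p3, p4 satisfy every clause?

5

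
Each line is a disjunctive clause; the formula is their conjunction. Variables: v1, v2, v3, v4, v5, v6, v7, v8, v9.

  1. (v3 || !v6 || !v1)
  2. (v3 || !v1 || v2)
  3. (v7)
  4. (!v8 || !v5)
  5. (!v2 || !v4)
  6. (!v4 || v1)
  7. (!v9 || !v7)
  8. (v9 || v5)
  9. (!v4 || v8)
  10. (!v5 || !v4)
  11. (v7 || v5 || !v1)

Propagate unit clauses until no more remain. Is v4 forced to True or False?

(v7) is a unit clause: v7 = True.
(!v7 || !v9): since v7 = True, the clause reduces to (!v9). v9 = False.
(v9 || v5): since v9 = False, the clause reduces to (v5). v5 = True.
(!v5 || !v8): since v5 = True, the clause reduces to (!v8). v8 = False.
(!v4 || v8): since v8 = False, the clause reduces to (!v4). v4 = False.

False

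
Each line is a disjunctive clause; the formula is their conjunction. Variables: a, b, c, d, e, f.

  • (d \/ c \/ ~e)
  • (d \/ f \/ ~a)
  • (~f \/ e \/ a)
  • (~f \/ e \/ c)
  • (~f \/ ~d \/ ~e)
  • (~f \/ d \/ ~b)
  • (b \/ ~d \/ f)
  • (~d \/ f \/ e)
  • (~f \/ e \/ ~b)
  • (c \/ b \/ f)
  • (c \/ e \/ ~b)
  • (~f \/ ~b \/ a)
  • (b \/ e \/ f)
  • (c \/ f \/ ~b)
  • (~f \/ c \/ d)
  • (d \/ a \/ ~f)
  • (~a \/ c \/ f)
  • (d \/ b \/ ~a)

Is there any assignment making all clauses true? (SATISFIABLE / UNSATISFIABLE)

Pure literal: c appears only positively; assign c = True.
Branch on a: take a = False.
The remaining clauses are satisfied by b = True, d = False, e = True, f = False.
Every clause has at least one true literal under this assignment.
So a=0, b=1, c=1, d=0, e=1, f=0 is a satisfying assignment.

SATISFIABLE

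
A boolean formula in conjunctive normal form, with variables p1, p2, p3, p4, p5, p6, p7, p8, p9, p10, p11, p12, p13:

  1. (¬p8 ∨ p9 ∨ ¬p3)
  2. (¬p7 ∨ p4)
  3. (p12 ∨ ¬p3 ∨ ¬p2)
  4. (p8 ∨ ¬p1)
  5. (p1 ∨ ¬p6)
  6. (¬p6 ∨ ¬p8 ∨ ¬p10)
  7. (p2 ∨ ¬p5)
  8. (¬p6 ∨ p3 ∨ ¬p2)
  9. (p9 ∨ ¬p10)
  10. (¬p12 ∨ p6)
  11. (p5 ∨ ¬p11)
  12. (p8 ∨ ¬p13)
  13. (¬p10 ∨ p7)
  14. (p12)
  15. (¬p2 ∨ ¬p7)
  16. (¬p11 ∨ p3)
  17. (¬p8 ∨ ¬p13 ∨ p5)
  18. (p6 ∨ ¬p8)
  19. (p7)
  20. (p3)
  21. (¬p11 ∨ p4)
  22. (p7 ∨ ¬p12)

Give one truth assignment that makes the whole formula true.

p1=True, p2=False, p3=True, p4=True, p5=False, p6=True, p7=True, p8=True, p9=True, p10=False, p11=False, p12=True, p13=False

Check each clause:
  1. (¬p3 ∨ ¬p8 ∨ p9) — p9 is true.
  2. (¬p7 ∨ p4) — p4 is true.
  3. (¬p2 ∨ ¬p3 ∨ p12) — p12 is true.
  4. (p8 ∨ ¬p1) — p8 is true.
  5. (p1 ∨ ¬p6) — p1 is true.
  6. (¬p10 ∨ ¬p6 ∨ ¬p8) — ¬p10 is true.
  7. (p2 ∨ ¬p5) — ¬p5 is true.
  8. (¬p2 ∨ p3 ∨ ¬p6) — p3 is true.
  9. (p9 ∨ ¬p10) — p9 is true.
  10. (p6 ∨ ¬p12) — p6 is true.
  11. (¬p11 ∨ p5) — ¬p11 is true.
  12. (¬p13 ∨ p8) — p8 is true.
  13. (¬p10 ∨ p7) — ¬p10 is true.
  14. (p12) — p12 is true.
  15. (¬p2 ∨ ¬p7) — ¬p2 is true.
  16. (p3 ∨ ¬p11) — p3 is true.
  17. (¬p8 ∨ ¬p13 ∨ p5) — ¬p13 is true.
  18. (¬p8 ∨ p6) — p6 is true.
  19. (p7) — p7 is true.
  20. (p3) — p3 is true.
  21. (¬p11 ∨ p4) — p4 is true.
  22. (p7 ∨ ¬p12) — p7 is true.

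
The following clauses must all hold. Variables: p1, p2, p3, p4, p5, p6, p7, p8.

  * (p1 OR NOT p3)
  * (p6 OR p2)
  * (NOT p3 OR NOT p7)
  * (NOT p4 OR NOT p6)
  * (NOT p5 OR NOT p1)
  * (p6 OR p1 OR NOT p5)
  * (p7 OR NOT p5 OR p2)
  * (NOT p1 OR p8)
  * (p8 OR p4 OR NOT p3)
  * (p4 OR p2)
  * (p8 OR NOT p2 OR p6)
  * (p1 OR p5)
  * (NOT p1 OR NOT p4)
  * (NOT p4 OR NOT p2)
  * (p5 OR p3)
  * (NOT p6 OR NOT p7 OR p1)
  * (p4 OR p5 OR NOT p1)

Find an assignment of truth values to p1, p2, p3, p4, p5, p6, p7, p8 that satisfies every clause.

p1 = False, p2 = True, p3 = False, p4 = False, p5 = True, p6 = True, p7 = False, p8 = False

Check each clause:
  1. (p1 OR NOT p3) — NOT p3 is true.
  2. (p2 OR p6) — p2 is true.
  3. (NOT p7 OR NOT p3) — NOT p7 is true.
  4. (NOT p4 OR NOT p6) — NOT p4 is true.
  5. (NOT p5 OR NOT p1) — NOT p1 is true.
  6. (NOT p5 OR p6 OR p1) — p6 is true.
  7. (NOT p5 OR p7 OR p2) — p2 is true.
  8. (NOT p1 OR p8) — NOT p1 is true.
  9. (p4 OR p8 OR NOT p3) — NOT p3 is true.
  10. (p2 OR p4) — p2 is true.
  11. (NOT p2 OR p8 OR p6) — p6 is true.
  12. (p1 OR p5) — p5 is true.
  13. (NOT p4 OR NOT p1) — NOT p4 is true.
  14. (NOT p2 OR NOT p4) — NOT p4 is true.
  15. (p5 OR p3) — p5 is true.
  16. (NOT p7 OR NOT p6 OR p1) — NOT p7 is true.
  17. (NOT p1 OR p5 OR p4) — p5 is true.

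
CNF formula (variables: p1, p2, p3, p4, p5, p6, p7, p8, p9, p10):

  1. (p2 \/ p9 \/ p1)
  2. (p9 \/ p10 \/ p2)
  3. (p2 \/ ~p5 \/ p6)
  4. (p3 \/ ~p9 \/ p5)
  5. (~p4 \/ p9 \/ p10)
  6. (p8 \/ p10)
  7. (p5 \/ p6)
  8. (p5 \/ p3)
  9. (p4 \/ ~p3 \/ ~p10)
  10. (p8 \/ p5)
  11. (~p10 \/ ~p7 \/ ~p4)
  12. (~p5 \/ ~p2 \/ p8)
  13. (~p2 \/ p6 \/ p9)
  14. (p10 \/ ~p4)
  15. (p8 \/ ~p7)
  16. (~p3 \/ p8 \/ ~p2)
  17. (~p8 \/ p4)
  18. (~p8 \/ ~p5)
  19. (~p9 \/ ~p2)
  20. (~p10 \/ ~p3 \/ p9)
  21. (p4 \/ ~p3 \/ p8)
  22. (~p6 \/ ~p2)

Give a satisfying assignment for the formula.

p1=T, p2=F, p3=T, p4=T, p5=T, p6=T, p7=F, p8=F, p9=T, p10=T

Check each clause:
  1. (p1 \/ p2 \/ p9) — p1 is true.
  2. (p9 \/ p10 \/ p2) — p9 is true.
  3. (~p5 \/ p6 \/ p2) — p6 is true.
  4. (p5 \/ ~p9 \/ p3) — p3 is true.
  5. (~p4 \/ p10 \/ p9) — p9 is true.
  6. (p8 \/ p10) — p10 is true.
  7. (p6 \/ p5) — p5 is true.
  8. (p5 \/ p3) — p3 is true.
  9. (~p10 \/ p4 \/ ~p3) — p4 is true.
  10. (p8 \/ p5) — p5 is true.
  11. (~p4 \/ ~p7 \/ ~p10) — ~p7 is true.
  12. (~p2 \/ ~p5 \/ p8) — ~p2 is true.
  13. (p6 \/ p9 \/ ~p2) — p9 is true.
  14. (p10 \/ ~p4) — p10 is true.
  15. (p8 \/ ~p7) — ~p7 is true.
  16. (~p3 \/ ~p2 \/ p8) — ~p2 is true.
  17. (p4 \/ ~p8) — ~p8 is true.
  18. (~p5 \/ ~p8) — ~p8 is true.
  19. (~p9 \/ ~p2) — ~p2 is true.
  20. (~p10 \/ ~p3 \/ p9) — p9 is true.
  21. (p8 \/ p4 \/ ~p3) — p4 is true.
  22. (~p2 \/ ~p6) — ~p2 is true.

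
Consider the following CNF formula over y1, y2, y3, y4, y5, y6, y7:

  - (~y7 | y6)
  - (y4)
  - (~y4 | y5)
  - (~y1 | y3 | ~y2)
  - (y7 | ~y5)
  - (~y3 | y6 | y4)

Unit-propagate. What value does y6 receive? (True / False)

Unit clause (y4) sets y4 = True.
From (~y4 | y5) and y4 = True: y5 = True.
(y7 | ~y5) with y5 = True leaves only y7, so y7 = True.
(~y7 | y6): since y7 = True, the clause reduces to (y6). y6 = True.

True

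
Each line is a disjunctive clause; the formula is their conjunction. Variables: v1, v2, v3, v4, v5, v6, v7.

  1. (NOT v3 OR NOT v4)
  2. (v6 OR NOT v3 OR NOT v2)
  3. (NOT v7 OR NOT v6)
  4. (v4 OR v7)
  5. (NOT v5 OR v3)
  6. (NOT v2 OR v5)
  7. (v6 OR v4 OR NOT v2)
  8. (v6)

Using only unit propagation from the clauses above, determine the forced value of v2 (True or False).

Unit clause (v6) sets v6 = True.
(NOT v6 OR NOT v7): since v6 = True, the clause reduces to (NOT v7). v7 = False.
(v4 OR v7): since v7 = False, the clause reduces to (v4). v4 = True.
From (NOT v3 OR NOT v4) and v4 = True: v3 = False.
From (NOT v5 OR v3) and v3 = False: v5 = False.
From (v5 OR NOT v2) and v5 = False: v2 = False.

False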